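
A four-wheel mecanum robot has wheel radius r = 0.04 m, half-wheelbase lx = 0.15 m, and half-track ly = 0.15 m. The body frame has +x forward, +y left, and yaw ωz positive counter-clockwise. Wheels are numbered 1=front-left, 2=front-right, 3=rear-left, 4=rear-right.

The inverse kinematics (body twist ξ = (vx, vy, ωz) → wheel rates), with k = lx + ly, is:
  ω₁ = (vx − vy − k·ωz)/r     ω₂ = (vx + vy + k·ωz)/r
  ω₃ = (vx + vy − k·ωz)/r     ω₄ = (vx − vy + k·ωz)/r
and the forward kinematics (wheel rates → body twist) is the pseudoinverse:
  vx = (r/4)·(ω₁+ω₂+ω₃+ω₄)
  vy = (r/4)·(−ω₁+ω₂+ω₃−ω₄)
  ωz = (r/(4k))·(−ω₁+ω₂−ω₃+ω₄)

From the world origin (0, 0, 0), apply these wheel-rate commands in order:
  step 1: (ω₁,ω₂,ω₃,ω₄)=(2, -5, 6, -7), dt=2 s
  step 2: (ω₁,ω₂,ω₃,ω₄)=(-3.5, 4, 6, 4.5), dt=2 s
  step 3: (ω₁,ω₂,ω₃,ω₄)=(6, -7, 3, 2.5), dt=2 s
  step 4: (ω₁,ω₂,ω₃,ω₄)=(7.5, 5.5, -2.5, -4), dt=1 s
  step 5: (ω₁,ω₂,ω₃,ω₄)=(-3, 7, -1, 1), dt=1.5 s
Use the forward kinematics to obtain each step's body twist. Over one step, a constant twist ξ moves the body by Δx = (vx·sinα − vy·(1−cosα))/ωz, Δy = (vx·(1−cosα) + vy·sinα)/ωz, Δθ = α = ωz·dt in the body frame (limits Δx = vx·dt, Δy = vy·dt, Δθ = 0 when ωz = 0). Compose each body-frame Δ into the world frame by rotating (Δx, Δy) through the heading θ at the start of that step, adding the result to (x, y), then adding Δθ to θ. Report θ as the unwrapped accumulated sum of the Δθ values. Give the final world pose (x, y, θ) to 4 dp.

(0.1318, -0.2477, -1.3500)

step 1: ξ=(vx,vy,ωz)=(-0.0400, 0.0600, -0.6667), dt=2.0 → body Δ=(0.0105, 0.1334, -1.3333) → world pose (0.0105, 0.1334, -1.3333)
step 2: ξ=(vx,vy,ωz)=(0.1100, 0.0900, 0.2000), dt=2.0 → body Δ=(0.1787, 0.2187, 0.4000) → world pose (0.2651, 0.0112, -0.9333)
step 3: ξ=(vx,vy,ωz)=(0.0450, -0.1250, -0.4500), dt=2.0 → body Δ=(-0.0268, -0.2554, -0.9000) → world pose (0.0439, -0.1194, -1.8333)
step 4: ξ=(vx,vy,ωz)=(0.0650, -0.0050, -0.1167), dt=1.0 → body Δ=(0.0646, -0.0088, -0.1167) → world pose (0.0186, -0.1794, -1.9500)
step 5: ξ=(vx,vy,ωz)=(0.0400, 0.0800, 0.4000), dt=1.5 → body Δ=(0.0215, 0.1304, 0.6000) → world pose (0.1318, -0.2477, -1.3500)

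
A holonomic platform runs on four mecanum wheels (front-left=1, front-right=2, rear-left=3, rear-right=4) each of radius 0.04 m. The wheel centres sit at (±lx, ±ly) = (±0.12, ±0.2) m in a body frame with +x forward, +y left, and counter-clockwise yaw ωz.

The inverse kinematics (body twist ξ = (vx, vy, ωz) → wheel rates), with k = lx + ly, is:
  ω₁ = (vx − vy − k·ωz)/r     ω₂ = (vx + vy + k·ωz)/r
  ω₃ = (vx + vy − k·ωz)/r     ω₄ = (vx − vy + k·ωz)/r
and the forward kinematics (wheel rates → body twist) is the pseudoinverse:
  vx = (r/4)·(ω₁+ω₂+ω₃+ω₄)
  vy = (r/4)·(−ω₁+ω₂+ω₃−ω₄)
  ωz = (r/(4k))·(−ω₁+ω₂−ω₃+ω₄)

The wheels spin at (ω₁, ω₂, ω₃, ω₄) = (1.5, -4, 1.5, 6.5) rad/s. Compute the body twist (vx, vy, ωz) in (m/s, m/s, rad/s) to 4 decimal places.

k = lx + ly = 0.12 + 0.2 = 0.3200
ω₁+ω₂+ω₃+ω₄ = 5.5000  →  vx = (0.04/4)·5.5000 = 0.0550
−ω₁+ω₂+ω₃−ω₄ = -10.5000  →  vy = (0.04/4)·-10.5000 = -0.1050
−ω₁+ω₂−ω₃+ω₄ = -0.5000  →  ωz = (0.04/1.2800)·-0.5000 = -0.0156

(0.0550, -0.1050, -0.0156)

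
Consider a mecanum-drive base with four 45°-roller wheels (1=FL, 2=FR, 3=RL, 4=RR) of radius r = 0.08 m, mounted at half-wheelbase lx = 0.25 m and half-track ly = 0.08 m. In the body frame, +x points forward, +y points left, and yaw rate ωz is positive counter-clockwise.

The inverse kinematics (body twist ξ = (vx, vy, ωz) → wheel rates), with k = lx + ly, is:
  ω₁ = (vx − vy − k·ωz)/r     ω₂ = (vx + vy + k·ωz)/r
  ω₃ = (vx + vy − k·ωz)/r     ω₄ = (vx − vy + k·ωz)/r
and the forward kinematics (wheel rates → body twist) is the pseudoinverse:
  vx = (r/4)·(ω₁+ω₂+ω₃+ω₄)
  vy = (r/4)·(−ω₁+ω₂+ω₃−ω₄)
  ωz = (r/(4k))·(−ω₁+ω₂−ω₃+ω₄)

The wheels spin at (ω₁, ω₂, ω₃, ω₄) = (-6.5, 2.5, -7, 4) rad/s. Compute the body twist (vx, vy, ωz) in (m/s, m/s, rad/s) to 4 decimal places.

k = lx + ly = 0.25 + 0.08 = 0.3300
ω₁+ω₂+ω₃+ω₄ = -7.0000  →  vx = (0.08/4)·-7.0000 = -0.1400
−ω₁+ω₂+ω₃−ω₄ = -2.0000  →  vy = (0.08/4)·-2.0000 = -0.0400
−ω₁+ω₂−ω₃+ω₄ = 20.0000  →  ωz = (0.08/1.3200)·20.0000 = 1.2121

(-0.1400, -0.0400, 1.2121)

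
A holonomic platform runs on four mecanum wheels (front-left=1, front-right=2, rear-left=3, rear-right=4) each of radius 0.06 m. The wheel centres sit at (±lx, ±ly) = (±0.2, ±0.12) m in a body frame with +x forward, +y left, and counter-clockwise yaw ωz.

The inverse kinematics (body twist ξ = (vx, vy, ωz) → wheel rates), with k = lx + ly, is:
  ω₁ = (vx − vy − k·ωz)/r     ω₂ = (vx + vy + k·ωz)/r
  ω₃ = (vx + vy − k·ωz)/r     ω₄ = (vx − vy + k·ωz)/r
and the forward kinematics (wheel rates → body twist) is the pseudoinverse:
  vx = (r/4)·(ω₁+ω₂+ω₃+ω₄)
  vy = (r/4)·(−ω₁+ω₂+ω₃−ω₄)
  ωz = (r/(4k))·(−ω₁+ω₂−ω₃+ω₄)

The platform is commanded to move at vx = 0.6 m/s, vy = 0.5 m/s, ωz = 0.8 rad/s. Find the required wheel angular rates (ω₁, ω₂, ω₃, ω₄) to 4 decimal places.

k = lx + ly = 0.2 + 0.12 = 0.3200;  k·ωz = 0.3200·0.8 = 0.2560
ω₁ (FL) = (vx − vy − k·ωz)/r = -0.1560/0.06 = -2.6000
ω₂ (FR) = (vx + vy + k·ωz)/r = 1.3560/0.06 = 22.6000
ω₃ (RL) = (vx + vy − k·ωz)/r = 0.8440/0.06 = 14.0667
ω₄ (RR) = (vx − vy + k·ωz)/r = 0.3560/0.06 = 5.9333

(-2.6000, 22.6000, 14.0667, 5.9333)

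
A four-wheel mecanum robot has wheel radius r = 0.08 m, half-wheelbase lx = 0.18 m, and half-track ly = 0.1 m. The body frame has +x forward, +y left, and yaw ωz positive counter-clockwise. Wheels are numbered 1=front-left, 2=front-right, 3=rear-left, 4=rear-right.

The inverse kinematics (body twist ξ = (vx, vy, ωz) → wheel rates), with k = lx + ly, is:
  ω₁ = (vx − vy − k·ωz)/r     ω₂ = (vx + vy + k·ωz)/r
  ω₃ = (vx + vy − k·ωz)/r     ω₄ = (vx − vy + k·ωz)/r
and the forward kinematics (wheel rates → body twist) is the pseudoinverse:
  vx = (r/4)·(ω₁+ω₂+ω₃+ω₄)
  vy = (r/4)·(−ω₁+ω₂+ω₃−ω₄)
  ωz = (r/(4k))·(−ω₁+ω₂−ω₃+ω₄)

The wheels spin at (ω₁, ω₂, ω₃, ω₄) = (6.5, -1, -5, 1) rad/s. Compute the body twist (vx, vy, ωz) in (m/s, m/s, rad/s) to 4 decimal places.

k = lx + ly = 0.18 + 0.1 = 0.2800
ω₁+ω₂+ω₃+ω₄ = 1.5000  →  vx = (0.08/4)·1.5000 = 0.0300
−ω₁+ω₂+ω₃−ω₄ = -13.5000  →  vy = (0.08/4)·-13.5000 = -0.2700
−ω₁+ω₂−ω₃+ω₄ = -1.5000  →  ωz = (0.08/1.1200)·-1.5000 = -0.1071

(0.0300, -0.2700, -0.1071)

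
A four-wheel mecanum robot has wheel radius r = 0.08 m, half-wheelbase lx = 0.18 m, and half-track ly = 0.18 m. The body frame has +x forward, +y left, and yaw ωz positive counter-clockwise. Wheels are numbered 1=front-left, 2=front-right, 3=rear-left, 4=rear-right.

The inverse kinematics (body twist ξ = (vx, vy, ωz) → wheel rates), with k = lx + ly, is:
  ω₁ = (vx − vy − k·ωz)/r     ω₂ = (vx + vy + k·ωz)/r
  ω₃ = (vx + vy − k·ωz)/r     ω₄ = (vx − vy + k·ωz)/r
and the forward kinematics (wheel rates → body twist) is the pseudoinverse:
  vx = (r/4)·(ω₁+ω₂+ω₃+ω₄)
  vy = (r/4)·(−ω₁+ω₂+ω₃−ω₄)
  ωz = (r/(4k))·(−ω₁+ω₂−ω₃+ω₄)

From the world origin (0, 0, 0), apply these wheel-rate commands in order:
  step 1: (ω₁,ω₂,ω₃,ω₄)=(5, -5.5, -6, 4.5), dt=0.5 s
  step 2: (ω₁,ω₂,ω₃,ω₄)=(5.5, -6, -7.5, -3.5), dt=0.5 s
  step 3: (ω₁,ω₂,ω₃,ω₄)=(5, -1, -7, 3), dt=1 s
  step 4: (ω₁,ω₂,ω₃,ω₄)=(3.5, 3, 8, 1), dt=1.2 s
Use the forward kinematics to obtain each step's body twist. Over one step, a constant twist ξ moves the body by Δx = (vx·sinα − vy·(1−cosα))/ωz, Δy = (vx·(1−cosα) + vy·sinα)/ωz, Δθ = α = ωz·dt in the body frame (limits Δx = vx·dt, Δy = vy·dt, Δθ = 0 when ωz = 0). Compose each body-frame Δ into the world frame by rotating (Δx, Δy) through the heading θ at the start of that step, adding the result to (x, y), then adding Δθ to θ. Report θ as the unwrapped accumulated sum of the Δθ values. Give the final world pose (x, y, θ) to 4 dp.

step 1: ξ=(vx,vy,ωz)=(-0.0400, -0.4200, 0.0000), dt=0.5 → body Δ=(-0.0200, -0.2100, 0.0000) → world pose (-0.0200, -0.2100, 0.0000)
step 2: ξ=(vx,vy,ωz)=(-0.2300, -0.3100, -0.4167), dt=0.5 → body Δ=(-0.1303, -0.1419, -0.2083) → world pose (-0.1503, -0.3519, -0.2083)
step 3: ξ=(vx,vy,ωz)=(0.0000, -0.3200, 0.2222), dt=1.0 → body Δ=(0.0354, -0.3174, 0.2222) → world pose (-0.1813, -0.6698, 0.0139)
step 4: ξ=(vx,vy,ωz)=(0.3100, 0.1300, -0.4167), dt=1.2 → body Δ=(0.3949, 0.0585, -0.5000) → world pose (0.2128, -0.6058, -0.4861)

(0.2128, -0.6058, -0.4861)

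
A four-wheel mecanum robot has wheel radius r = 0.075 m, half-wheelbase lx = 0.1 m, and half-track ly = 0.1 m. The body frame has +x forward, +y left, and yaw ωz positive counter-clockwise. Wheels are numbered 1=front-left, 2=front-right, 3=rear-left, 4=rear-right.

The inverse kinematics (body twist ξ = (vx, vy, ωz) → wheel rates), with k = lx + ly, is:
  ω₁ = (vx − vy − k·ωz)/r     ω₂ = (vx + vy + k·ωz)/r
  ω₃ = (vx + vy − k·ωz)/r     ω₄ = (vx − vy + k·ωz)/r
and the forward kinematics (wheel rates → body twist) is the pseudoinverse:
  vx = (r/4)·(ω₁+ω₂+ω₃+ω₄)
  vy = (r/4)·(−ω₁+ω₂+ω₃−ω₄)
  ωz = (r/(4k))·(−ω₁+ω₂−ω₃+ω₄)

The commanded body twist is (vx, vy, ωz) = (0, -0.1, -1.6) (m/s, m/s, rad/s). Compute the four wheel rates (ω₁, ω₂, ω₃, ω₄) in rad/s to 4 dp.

k = lx + ly = 0.1 + 0.1 = 0.2000;  k·ωz = 0.2000·-1.6 = -0.3200
ω₁ (FL) = (vx − vy − k·ωz)/r = 0.4200/0.075 = 5.6000
ω₂ (FR) = (vx + vy + k·ωz)/r = -0.4200/0.075 = -5.6000
ω₃ (RL) = (vx + vy − k·ωz)/r = 0.2200/0.075 = 2.9333
ω₄ (RR) = (vx − vy + k·ωz)/r = -0.2200/0.075 = -2.9333

(5.6000, -5.6000, 2.9333, -2.9333)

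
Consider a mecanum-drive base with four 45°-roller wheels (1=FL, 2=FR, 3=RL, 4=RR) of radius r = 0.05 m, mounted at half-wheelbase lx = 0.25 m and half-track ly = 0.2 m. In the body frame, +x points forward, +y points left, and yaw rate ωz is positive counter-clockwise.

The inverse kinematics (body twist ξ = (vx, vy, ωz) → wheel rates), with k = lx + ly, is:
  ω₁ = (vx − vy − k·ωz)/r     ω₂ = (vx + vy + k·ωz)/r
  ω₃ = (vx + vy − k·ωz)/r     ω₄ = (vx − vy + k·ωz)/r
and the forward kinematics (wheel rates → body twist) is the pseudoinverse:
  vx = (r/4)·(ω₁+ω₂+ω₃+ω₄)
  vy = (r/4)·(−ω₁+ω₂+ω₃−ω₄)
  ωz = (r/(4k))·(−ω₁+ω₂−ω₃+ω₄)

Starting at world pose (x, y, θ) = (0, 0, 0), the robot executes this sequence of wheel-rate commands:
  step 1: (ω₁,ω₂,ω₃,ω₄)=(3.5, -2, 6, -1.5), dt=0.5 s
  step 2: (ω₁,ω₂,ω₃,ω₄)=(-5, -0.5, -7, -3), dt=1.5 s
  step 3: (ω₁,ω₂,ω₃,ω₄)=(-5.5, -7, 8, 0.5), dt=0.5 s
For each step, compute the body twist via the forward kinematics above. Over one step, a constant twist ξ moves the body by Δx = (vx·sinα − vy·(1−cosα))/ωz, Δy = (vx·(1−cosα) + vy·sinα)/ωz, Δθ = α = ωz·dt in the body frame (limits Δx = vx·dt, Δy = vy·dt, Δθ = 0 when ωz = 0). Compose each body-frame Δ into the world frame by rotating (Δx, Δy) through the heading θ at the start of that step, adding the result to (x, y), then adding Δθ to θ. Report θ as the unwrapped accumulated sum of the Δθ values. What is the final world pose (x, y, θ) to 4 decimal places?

step 1: ξ=(vx,vy,ωz)=(0.0750, 0.0250, -0.3611), dt=0.5 → body Δ=(0.0384, 0.0091, -0.1806) → world pose (0.0384, 0.0091, -0.1806)
step 2: ξ=(vx,vy,ωz)=(-0.1938, 0.0062, 0.2361), dt=1.5 → body Δ=(-0.2862, -0.0417, 0.3542) → world pose (-0.2507, 0.0194, 0.1736)
step 3: ξ=(vx,vy,ωz)=(-0.0500, 0.0750, -0.2500), dt=0.5 → body Δ=(-0.0226, 0.0390, -0.1250) → world pose (-0.2796, 0.0539, 0.0486)

(-0.2796, 0.0539, 0.0486)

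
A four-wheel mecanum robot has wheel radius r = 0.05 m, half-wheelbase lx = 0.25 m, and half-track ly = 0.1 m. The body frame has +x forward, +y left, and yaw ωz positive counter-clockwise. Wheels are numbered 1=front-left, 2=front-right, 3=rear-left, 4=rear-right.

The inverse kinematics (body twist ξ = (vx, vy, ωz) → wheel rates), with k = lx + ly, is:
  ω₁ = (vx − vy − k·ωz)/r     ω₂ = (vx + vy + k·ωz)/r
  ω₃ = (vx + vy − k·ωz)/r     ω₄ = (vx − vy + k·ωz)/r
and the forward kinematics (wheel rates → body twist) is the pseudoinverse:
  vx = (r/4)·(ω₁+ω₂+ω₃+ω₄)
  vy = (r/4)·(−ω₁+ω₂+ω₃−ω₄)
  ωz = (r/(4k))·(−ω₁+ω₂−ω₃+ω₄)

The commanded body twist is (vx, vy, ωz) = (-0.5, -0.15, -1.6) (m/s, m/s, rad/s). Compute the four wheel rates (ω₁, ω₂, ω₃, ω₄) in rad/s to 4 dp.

k = lx + ly = 0.25 + 0.1 = 0.3500;  k·ωz = 0.3500·-1.6 = -0.5600
ω₁ (FL) = (vx − vy − k·ωz)/r = 0.2100/0.05 = 4.2000
ω₂ (FR) = (vx + vy + k·ωz)/r = -1.2100/0.05 = -24.2000
ω₃ (RL) = (vx + vy − k·ωz)/r = -0.0900/0.05 = -1.8000
ω₄ (RR) = (vx − vy + k·ωz)/r = -0.9100/0.05 = -18.2000

(4.2000, -24.2000, -1.8000, -18.2000)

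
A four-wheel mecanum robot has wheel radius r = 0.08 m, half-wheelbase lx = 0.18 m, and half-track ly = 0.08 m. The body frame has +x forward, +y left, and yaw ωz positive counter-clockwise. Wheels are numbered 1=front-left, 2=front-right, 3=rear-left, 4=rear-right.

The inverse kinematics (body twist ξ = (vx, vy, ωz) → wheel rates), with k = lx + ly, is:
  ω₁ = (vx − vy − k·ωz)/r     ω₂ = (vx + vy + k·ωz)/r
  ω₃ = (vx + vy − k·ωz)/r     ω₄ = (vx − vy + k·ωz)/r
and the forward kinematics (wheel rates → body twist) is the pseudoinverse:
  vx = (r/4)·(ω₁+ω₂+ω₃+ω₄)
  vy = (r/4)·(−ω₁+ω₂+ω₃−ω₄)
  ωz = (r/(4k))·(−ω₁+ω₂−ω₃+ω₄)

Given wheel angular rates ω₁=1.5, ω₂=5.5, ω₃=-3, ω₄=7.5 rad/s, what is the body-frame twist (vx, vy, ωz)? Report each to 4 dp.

k = lx + ly = 0.18 + 0.08 = 0.2600
ω₁+ω₂+ω₃+ω₄ = 11.5000  →  vx = (0.08/4)·11.5000 = 0.2300
−ω₁+ω₂+ω₃−ω₄ = -6.5000  →  vy = (0.08/4)·-6.5000 = -0.1300
−ω₁+ω₂−ω₃+ω₄ = 14.5000  →  ωz = (0.08/1.0400)·14.5000 = 1.1154

(0.2300, -0.1300, 1.1154)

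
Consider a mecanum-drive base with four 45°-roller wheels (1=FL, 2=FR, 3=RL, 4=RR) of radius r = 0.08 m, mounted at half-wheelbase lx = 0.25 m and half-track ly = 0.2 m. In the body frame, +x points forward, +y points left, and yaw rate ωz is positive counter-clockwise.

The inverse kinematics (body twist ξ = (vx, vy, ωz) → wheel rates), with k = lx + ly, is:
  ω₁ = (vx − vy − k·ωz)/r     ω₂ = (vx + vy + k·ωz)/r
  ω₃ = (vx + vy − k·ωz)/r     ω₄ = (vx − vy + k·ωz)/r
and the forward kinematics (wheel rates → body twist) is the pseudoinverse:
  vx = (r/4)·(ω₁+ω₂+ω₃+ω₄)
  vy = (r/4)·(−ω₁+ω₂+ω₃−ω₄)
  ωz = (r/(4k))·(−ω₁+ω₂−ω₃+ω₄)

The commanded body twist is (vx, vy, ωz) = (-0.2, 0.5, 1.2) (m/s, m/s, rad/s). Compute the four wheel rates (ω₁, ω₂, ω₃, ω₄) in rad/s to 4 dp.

k = lx + ly = 0.25 + 0.2 = 0.4500;  k·ωz = 0.4500·1.2 = 0.5400
ω₁ (FL) = (vx − vy − k·ωz)/r = -1.2400/0.08 = -15.5000
ω₂ (FR) = (vx + vy + k·ωz)/r = 0.8400/0.08 = 10.5000
ω₃ (RL) = (vx + vy − k·ωz)/r = -0.2400/0.08 = -3.0000
ω₄ (RR) = (vx − vy + k·ωz)/r = -0.1600/0.08 = -2.0000

(-15.5000, 10.5000, -3.0000, -2.0000)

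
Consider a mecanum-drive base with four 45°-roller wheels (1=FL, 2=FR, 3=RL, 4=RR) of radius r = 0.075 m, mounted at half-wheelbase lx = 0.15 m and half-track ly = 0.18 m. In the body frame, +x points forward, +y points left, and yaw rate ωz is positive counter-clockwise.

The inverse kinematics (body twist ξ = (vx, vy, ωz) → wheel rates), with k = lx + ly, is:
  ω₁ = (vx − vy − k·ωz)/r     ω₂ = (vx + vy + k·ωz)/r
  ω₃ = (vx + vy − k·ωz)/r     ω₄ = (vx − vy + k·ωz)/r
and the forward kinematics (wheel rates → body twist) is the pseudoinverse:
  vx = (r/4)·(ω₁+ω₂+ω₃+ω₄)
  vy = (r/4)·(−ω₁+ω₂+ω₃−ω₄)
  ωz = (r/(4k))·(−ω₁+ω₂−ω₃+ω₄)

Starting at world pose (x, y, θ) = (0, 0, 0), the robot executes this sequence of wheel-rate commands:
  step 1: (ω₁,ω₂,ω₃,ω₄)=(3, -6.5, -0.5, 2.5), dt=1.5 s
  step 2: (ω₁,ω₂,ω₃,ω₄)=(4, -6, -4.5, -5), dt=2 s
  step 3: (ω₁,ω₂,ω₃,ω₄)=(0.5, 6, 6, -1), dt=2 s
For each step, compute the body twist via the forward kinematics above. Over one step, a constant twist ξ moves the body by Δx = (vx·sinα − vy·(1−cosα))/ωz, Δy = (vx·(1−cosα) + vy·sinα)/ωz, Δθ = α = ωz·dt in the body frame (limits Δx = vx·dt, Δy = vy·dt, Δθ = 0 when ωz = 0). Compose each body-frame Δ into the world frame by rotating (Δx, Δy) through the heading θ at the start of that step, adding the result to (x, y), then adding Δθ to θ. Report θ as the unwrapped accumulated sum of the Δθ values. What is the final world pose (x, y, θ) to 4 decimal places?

(-0.2661, -0.6257, -1.9176)

step 1: ξ=(vx,vy,ωz)=(-0.0281, -0.2344, -0.3693), dt=1.5 → body Δ=(-0.1350, -0.3225, -0.5540) → world pose (-0.1350, -0.3225, -0.5540)
step 2: ξ=(vx,vy,ωz)=(-0.2156, -0.1781, -0.5966), dt=2.0 → body Δ=(-0.5245, -0.0494, -1.1932) → world pose (-0.6070, -0.0885, -1.7472)
step 3: ξ=(vx,vy,ωz)=(0.2156, 0.2344, -0.0852), dt=2.0 → body Δ=(0.4690, 0.4298, -0.1705) → world pose (-0.2661, -0.6257, -1.9176)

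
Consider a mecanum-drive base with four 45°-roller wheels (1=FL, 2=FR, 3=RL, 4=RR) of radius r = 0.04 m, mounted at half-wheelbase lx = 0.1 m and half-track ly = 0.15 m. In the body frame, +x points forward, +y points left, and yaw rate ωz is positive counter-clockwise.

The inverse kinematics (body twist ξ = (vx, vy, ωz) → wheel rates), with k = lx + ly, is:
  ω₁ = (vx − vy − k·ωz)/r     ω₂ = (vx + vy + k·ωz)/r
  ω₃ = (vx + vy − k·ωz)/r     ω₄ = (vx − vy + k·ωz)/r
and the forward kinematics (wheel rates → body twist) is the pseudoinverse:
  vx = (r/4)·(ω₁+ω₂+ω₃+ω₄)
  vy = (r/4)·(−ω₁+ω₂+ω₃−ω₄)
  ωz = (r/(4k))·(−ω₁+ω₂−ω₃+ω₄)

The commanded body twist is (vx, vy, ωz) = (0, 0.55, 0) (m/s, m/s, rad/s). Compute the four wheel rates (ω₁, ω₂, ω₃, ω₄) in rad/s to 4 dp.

(-13.7500, 13.7500, 13.7500, -13.7500)

k = lx + ly = 0.1 + 0.15 = 0.2500;  k·ωz = 0.2500·0 = 0.0000
ω₁ (FL) = (vx − vy − k·ωz)/r = -0.5500/0.04 = -13.7500
ω₂ (FR) = (vx + vy + k·ωz)/r = 0.5500/0.04 = 13.7500
ω₃ (RL) = (vx + vy − k·ωz)/r = 0.5500/0.04 = 13.7500
ω₄ (RR) = (vx − vy + k·ωz)/r = -0.5500/0.04 = -13.7500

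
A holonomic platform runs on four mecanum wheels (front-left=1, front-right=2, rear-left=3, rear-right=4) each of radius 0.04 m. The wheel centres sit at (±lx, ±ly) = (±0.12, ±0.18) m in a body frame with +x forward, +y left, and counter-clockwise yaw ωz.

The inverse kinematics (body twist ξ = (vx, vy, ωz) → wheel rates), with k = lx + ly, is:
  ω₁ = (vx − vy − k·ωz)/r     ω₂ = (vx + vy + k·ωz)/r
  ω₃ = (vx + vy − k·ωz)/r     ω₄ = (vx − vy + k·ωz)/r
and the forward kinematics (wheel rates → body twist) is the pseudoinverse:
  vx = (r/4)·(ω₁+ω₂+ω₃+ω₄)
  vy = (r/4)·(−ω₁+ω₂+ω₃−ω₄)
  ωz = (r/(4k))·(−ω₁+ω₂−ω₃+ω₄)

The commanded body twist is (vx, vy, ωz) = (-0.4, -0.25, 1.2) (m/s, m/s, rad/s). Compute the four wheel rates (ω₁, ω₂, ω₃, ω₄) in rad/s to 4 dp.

k = lx + ly = 0.12 + 0.18 = 0.3000;  k·ωz = 0.3000·1.2 = 0.3600
ω₁ (FL) = (vx − vy − k·ωz)/r = -0.5100/0.04 = -12.7500
ω₂ (FR) = (vx + vy + k·ωz)/r = -0.2900/0.04 = -7.2500
ω₃ (RL) = (vx + vy − k·ωz)/r = -1.0100/0.04 = -25.2500
ω₄ (RR) = (vx − vy + k·ωz)/r = 0.2100/0.04 = 5.2500

(-12.7500, -7.2500, -25.2500, 5.2500)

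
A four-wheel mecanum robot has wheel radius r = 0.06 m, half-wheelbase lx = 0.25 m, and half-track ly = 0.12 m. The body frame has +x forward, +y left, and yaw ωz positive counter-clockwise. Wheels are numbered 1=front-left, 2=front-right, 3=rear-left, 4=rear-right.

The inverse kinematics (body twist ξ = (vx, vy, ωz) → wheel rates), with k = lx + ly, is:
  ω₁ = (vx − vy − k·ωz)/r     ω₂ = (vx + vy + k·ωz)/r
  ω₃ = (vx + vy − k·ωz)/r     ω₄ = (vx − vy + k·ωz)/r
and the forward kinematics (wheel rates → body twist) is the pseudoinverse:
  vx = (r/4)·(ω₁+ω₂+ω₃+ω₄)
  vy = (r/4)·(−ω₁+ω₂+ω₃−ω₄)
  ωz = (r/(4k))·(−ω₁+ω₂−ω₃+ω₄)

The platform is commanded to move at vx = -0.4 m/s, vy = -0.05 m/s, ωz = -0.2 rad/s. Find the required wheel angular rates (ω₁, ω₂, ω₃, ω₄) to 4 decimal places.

(-4.6000, -8.7333, -6.2667, -7.0667)

k = lx + ly = 0.25 + 0.12 = 0.3700;  k·ωz = 0.3700·-0.2 = -0.0740
ω₁ (FL) = (vx − vy − k·ωz)/r = -0.2760/0.06 = -4.6000
ω₂ (FR) = (vx + vy + k·ωz)/r = -0.5240/0.06 = -8.7333
ω₃ (RL) = (vx + vy − k·ωz)/r = -0.3760/0.06 = -6.2667
ω₄ (RR) = (vx − vy + k·ωz)/r = -0.4240/0.06 = -7.0667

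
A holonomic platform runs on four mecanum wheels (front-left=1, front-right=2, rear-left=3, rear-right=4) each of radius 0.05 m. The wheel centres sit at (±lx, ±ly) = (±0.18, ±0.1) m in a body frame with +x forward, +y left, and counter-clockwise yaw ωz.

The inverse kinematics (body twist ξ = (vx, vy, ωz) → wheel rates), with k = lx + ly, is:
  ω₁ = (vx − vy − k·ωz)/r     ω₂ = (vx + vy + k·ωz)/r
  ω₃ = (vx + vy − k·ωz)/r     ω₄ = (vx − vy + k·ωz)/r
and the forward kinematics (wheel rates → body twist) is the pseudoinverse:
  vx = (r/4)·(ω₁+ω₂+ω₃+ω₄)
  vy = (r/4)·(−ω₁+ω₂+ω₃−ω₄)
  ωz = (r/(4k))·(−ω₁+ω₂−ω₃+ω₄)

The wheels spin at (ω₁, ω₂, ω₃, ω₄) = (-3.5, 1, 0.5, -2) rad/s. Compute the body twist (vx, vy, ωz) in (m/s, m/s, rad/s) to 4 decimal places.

k = lx + ly = 0.18 + 0.1 = 0.2800
ω₁+ω₂+ω₃+ω₄ = -4.0000  →  vx = (0.05/4)·-4.0000 = -0.0500
−ω₁+ω₂+ω₃−ω₄ = 7.0000  →  vy = (0.05/4)·7.0000 = 0.0875
−ω₁+ω₂−ω₃+ω₄ = 2.0000  →  ωz = (0.05/1.1200)·2.0000 = 0.0893

(-0.0500, 0.0875, 0.0893)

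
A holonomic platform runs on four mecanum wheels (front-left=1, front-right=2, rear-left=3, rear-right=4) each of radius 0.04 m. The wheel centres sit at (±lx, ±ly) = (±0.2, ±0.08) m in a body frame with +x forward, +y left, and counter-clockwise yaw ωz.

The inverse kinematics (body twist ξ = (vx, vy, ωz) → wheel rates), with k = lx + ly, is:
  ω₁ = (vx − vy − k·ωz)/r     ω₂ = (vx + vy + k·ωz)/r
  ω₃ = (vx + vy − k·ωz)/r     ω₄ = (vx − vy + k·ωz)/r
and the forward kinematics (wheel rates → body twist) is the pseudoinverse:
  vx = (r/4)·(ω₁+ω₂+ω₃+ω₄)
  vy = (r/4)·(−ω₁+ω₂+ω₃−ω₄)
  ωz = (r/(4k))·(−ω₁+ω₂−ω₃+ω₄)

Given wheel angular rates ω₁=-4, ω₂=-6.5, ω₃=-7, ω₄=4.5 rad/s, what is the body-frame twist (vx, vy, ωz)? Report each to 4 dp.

(-0.1300, -0.1400, 0.3214)

k = lx + ly = 0.2 + 0.08 = 0.2800
ω₁+ω₂+ω₃+ω₄ = -13.0000  →  vx = (0.04/4)·-13.0000 = -0.1300
−ω₁+ω₂+ω₃−ω₄ = -14.0000  →  vy = (0.04/4)·-14.0000 = -0.1400
−ω₁+ω₂−ω₃+ω₄ = 9.0000  →  ωz = (0.04/1.1200)·9.0000 = 0.3214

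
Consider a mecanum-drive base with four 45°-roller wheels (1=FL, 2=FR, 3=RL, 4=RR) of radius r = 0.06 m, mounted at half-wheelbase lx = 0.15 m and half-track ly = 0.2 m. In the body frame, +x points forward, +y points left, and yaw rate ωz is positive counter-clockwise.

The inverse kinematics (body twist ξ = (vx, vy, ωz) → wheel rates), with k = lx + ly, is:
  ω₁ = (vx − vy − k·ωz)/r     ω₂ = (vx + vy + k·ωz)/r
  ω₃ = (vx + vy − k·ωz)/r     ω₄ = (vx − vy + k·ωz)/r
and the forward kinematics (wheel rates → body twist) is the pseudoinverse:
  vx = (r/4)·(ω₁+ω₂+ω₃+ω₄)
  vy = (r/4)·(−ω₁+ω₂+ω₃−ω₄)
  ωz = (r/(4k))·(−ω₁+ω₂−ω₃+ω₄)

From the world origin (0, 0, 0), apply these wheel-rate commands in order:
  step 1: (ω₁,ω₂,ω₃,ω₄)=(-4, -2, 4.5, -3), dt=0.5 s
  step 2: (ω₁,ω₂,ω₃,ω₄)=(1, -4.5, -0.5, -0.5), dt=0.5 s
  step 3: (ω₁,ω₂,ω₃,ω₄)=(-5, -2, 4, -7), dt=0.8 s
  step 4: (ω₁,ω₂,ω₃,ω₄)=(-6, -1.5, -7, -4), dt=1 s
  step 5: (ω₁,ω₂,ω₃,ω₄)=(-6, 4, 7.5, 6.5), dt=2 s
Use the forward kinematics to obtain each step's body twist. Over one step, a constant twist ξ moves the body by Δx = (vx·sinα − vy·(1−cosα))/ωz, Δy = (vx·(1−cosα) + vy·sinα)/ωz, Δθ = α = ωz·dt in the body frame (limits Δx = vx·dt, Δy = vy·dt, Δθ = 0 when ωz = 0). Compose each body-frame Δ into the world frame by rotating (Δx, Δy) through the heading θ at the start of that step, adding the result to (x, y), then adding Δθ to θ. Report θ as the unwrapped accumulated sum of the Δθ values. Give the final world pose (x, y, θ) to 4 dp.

(-0.0910, 0.7380, 0.5829)

step 1: ξ=(vx,vy,ωz)=(-0.0675, 0.1425, -0.2357), dt=0.5 → body Δ=(-0.0295, 0.0731, -0.1179) → world pose (-0.0295, 0.0731, -0.1179)
step 2: ξ=(vx,vy,ωz)=(-0.0675, -0.0825, -0.2357), dt=0.5 → body Δ=(-0.0361, -0.0392, -0.1179) → world pose (-0.0699, 0.0384, -0.2357)
step 3: ξ=(vx,vy,ωz)=(-0.1500, 0.2100, -0.3429), dt=0.8 → body Δ=(-0.0956, 0.1823, -0.2743) → world pose (-0.1203, 0.2380, -0.5100)
step 4: ξ=(vx,vy,ωz)=(-0.2775, 0.0225, 0.3214), dt=1.0 → body Δ=(-0.2763, -0.0221, 0.3214) → world pose (-0.3723, 0.3536, -0.1886)
step 5: ξ=(vx,vy,ωz)=(0.1800, 0.1650, 0.3857), dt=2.0 → body Δ=(0.2042, 0.4303, 0.7714) → world pose (-0.0910, 0.7380, 0.5829)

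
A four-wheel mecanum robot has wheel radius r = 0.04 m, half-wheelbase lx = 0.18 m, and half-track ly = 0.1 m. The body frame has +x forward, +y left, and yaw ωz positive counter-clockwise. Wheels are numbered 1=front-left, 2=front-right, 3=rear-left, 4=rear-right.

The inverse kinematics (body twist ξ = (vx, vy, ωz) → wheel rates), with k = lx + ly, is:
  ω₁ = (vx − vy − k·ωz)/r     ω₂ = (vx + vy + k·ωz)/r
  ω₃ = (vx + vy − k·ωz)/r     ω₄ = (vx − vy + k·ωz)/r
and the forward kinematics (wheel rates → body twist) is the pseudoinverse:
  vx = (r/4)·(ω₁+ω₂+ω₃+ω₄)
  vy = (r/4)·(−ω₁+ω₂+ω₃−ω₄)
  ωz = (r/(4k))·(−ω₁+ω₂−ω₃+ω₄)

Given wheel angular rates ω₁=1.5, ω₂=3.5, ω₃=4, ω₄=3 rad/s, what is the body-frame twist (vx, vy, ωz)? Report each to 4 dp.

k = lx + ly = 0.18 + 0.1 = 0.2800
ω₁+ω₂+ω₃+ω₄ = 12.0000  →  vx = (0.04/4)·12.0000 = 0.1200
−ω₁+ω₂+ω₃−ω₄ = 3.0000  →  vy = (0.04/4)·3.0000 = 0.0300
−ω₁+ω₂−ω₃+ω₄ = 1.0000  →  ωz = (0.04/1.1200)·1.0000 = 0.0357

(0.1200, 0.0300, 0.0357)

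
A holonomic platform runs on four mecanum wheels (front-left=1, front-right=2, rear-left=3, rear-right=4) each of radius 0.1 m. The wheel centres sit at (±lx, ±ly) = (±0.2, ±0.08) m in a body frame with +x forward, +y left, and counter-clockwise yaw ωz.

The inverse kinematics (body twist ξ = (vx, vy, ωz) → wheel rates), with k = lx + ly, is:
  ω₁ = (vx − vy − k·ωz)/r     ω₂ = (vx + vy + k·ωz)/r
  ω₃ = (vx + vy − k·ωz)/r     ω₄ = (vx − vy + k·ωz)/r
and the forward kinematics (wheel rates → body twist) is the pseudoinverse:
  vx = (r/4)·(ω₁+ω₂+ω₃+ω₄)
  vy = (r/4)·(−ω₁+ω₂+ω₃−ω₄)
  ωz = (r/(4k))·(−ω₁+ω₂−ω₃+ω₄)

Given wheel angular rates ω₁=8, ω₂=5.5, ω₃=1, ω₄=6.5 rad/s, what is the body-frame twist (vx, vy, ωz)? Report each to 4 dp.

(0.5250, -0.2000, 0.2679)

k = lx + ly = 0.2 + 0.08 = 0.2800
ω₁+ω₂+ω₃+ω₄ = 21.0000  →  vx = (0.1/4)·21.0000 = 0.5250
−ω₁+ω₂+ω₃−ω₄ = -8.0000  →  vy = (0.1/4)·-8.0000 = -0.2000
−ω₁+ω₂−ω₃+ω₄ = 3.0000  →  ωz = (0.1/1.1200)·3.0000 = 0.2679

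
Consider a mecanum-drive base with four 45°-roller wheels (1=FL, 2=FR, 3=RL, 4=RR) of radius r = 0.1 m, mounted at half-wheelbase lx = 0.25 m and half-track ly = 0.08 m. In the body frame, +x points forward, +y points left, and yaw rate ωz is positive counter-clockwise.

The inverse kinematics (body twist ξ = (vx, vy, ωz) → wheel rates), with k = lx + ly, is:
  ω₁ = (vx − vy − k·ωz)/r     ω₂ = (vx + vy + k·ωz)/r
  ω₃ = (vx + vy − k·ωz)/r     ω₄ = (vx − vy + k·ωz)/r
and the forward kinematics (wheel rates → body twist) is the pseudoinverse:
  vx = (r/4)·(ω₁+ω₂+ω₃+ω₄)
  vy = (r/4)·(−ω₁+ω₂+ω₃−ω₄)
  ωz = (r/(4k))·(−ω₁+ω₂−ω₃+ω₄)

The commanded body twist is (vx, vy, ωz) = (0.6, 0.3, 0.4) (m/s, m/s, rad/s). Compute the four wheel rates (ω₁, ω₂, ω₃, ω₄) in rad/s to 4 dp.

k = lx + ly = 0.25 + 0.08 = 0.3300;  k·ωz = 0.3300·0.4 = 0.1320
ω₁ (FL) = (vx − vy − k·ωz)/r = 0.1680/0.1 = 1.6800
ω₂ (FR) = (vx + vy + k·ωz)/r = 1.0320/0.1 = 10.3200
ω₃ (RL) = (vx + vy − k·ωz)/r = 0.7680/0.1 = 7.6800
ω₄ (RR) = (vx − vy + k·ωz)/r = 0.4320/0.1 = 4.3200

(1.6800, 10.3200, 7.6800, 4.3200)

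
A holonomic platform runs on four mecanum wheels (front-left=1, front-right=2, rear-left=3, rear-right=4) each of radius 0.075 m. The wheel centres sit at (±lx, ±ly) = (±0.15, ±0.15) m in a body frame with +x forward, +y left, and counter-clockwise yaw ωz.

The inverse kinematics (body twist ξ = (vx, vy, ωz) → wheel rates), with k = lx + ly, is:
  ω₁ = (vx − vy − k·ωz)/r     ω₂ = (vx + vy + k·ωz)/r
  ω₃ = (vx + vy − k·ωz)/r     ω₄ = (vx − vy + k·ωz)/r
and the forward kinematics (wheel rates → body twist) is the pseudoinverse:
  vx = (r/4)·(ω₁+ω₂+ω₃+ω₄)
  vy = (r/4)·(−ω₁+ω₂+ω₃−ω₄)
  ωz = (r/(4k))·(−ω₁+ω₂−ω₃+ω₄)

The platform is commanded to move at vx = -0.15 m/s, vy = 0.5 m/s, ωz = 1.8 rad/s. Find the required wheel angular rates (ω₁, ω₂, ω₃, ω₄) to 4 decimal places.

(-15.8667, 11.8667, -2.5333, -1.4667)

k = lx + ly = 0.15 + 0.15 = 0.3000;  k·ωz = 0.3000·1.8 = 0.5400
ω₁ (FL) = (vx − vy − k·ωz)/r = -1.1900/0.075 = -15.8667
ω₂ (FR) = (vx + vy + k·ωz)/r = 0.8900/0.075 = 11.8667
ω₃ (RL) = (vx + vy − k·ωz)/r = -0.1900/0.075 = -2.5333
ω₄ (RR) = (vx − vy + k·ωz)/r = -0.1100/0.075 = -1.4667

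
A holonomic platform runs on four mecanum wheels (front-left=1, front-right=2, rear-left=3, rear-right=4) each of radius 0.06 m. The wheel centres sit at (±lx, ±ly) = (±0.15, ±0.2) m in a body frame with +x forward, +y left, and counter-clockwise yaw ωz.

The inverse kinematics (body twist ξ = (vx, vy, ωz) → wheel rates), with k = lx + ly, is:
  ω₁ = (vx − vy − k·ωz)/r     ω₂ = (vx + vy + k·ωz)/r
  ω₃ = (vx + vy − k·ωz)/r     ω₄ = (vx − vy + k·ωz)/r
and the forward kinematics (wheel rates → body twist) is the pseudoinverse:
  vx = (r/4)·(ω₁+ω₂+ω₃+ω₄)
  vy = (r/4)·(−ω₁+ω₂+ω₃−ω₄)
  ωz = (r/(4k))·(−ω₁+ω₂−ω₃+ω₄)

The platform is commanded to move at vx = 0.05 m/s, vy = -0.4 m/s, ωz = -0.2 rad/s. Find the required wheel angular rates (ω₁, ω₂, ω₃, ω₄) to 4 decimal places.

(8.6667, -7.0000, -4.6667, 6.3333)

k = lx + ly = 0.15 + 0.2 = 0.3500;  k·ωz = 0.3500·-0.2 = -0.0700
ω₁ (FL) = (vx − vy − k·ωz)/r = 0.5200/0.06 = 8.6667
ω₂ (FR) = (vx + vy + k·ωz)/r = -0.4200/0.06 = -7.0000
ω₃ (RL) = (vx + vy − k·ωz)/r = -0.2800/0.06 = -4.6667
ω₄ (RR) = (vx − vy + k·ωz)/r = 0.3800/0.06 = 6.3333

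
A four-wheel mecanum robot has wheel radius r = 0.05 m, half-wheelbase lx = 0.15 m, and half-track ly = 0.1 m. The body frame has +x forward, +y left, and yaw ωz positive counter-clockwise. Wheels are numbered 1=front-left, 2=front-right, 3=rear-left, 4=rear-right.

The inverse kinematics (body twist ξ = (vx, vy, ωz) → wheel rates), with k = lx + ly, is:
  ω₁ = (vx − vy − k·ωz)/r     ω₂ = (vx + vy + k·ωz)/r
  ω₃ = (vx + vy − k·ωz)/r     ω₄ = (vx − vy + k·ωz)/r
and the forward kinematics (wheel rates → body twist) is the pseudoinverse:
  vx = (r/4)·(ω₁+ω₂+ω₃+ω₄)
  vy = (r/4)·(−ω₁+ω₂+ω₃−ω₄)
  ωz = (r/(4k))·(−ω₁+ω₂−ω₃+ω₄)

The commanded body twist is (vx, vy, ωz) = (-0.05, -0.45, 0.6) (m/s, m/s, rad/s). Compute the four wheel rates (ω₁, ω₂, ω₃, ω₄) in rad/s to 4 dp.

(5.0000, -7.0000, -13.0000, 11.0000)

k = lx + ly = 0.15 + 0.1 = 0.2500;  k·ωz = 0.2500·0.6 = 0.1500
ω₁ (FL) = (vx − vy − k·ωz)/r = 0.2500/0.05 = 5.0000
ω₂ (FR) = (vx + vy + k·ωz)/r = -0.3500/0.05 = -7.0000
ω₃ (RL) = (vx + vy − k·ωz)/r = -0.6500/0.05 = -13.0000
ω₄ (RR) = (vx − vy + k·ωz)/r = 0.5500/0.05 = 11.0000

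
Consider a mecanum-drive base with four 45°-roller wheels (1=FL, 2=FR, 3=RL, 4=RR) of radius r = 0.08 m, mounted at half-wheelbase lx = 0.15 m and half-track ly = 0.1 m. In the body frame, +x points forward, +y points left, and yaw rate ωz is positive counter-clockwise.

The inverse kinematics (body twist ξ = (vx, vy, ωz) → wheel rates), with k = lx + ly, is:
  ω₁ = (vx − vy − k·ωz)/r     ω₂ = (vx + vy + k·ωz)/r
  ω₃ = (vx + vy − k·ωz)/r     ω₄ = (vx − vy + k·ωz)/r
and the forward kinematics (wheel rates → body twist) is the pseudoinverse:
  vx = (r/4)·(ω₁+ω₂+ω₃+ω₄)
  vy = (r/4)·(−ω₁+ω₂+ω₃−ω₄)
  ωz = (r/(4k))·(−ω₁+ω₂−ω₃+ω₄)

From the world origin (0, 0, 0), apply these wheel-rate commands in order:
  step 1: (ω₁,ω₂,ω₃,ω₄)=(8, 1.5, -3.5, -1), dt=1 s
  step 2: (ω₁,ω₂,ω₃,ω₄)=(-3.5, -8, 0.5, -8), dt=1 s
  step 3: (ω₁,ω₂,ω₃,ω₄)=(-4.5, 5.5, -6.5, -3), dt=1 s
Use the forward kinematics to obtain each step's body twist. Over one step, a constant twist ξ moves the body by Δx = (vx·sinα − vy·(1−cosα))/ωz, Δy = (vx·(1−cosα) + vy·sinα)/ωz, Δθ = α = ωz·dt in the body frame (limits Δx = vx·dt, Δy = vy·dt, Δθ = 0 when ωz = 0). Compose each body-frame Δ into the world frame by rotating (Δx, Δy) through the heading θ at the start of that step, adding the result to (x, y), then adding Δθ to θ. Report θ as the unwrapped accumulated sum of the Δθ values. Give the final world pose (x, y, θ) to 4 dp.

step 1: ξ=(vx,vy,ωz)=(0.1000, -0.1800, -0.3200), dt=1.0 → body Δ=(0.0697, -0.1928, -0.3200) → world pose (0.0697, -0.1928, -0.3200)
step 2: ξ=(vx,vy,ωz)=(-0.3800, 0.0800, -1.0400), dt=1.0 → body Δ=(-0.2771, 0.2468, -1.0400) → world pose (-0.1157, 0.1286, -1.3600)
step 3: ξ=(vx,vy,ωz)=(-0.1700, 0.1300, 1.0800), dt=1.0 → body Δ=(-0.2025, 0.0229, 1.0800) → world pose (-0.1356, 0.3314, -0.2800)

(-0.1356, 0.3314, -0.2800)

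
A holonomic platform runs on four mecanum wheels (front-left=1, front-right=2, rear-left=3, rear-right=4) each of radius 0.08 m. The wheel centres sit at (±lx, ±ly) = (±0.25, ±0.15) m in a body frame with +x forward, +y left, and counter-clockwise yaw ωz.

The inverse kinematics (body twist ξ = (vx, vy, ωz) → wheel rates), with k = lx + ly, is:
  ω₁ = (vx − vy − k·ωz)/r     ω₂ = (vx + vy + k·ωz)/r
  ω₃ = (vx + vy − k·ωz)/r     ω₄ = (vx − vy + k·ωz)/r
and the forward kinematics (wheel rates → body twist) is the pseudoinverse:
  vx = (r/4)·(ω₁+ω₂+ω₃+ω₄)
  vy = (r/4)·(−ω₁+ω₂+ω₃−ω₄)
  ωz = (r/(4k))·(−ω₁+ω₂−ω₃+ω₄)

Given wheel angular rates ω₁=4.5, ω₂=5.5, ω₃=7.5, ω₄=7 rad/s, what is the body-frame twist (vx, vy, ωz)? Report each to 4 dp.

(0.4900, 0.0300, 0.0250)

k = lx + ly = 0.25 + 0.15 = 0.4000
ω₁+ω₂+ω₃+ω₄ = 24.5000  →  vx = (0.08/4)·24.5000 = 0.4900
−ω₁+ω₂+ω₃−ω₄ = 1.5000  →  vy = (0.08/4)·1.5000 = 0.0300
−ω₁+ω₂−ω₃+ω₄ = 0.5000  →  ωz = (0.08/1.6000)·0.5000 = 0.0250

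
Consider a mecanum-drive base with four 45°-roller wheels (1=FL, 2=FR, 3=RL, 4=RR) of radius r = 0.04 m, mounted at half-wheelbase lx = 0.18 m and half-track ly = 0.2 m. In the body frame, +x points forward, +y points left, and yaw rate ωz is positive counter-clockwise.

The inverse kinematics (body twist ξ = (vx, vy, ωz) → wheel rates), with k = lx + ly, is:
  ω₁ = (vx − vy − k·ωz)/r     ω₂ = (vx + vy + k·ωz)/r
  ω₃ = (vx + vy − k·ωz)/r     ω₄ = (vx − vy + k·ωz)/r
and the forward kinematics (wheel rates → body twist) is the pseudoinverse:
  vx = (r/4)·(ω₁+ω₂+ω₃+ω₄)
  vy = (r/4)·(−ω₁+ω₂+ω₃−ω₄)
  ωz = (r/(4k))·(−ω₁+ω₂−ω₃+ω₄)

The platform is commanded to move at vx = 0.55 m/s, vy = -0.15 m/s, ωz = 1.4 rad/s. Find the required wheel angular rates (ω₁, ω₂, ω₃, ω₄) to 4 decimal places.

(4.2000, 23.3000, -3.3000, 30.8000)

k = lx + ly = 0.18 + 0.2 = 0.3800;  k·ωz = 0.3800·1.4 = 0.5320
ω₁ (FL) = (vx − vy − k·ωz)/r = 0.1680/0.04 = 4.2000
ω₂ (FR) = (vx + vy + k·ωz)/r = 0.9320/0.04 = 23.3000
ω₃ (RL) = (vx + vy − k·ωz)/r = -0.1320/0.04 = -3.3000
ω₄ (RR) = (vx − vy + k·ωz)/r = 1.2320/0.04 = 30.8000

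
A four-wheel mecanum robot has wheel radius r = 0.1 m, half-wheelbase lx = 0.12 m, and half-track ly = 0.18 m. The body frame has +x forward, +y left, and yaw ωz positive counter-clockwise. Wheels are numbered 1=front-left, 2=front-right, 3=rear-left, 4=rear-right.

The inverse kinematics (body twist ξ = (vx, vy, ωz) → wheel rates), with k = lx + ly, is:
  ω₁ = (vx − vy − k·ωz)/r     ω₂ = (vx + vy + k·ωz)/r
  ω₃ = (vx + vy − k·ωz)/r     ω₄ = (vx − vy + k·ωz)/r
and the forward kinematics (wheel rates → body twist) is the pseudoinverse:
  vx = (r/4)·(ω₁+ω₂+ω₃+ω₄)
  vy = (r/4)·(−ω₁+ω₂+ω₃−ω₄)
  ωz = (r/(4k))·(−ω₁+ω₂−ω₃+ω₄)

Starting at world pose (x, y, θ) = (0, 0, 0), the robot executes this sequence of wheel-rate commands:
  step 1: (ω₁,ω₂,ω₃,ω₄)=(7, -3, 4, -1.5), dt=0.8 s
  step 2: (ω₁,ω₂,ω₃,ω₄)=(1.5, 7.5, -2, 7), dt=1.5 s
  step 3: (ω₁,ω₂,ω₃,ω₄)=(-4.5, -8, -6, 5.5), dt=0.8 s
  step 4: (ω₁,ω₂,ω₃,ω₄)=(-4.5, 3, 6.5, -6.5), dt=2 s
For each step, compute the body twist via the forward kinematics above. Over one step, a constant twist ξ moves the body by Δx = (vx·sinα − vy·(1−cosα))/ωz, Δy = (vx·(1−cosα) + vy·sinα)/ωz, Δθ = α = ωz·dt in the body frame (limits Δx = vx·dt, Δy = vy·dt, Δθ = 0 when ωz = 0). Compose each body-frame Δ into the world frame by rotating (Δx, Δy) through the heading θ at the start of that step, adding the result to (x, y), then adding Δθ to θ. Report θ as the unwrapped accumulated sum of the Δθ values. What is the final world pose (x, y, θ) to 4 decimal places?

(-0.1730, -0.0933, 0.4583)

step 1: ξ=(vx,vy,ωz)=(0.1625, -0.1125, -1.2917), dt=0.8 → body Δ=(0.0656, -0.1362, -1.0333) → world pose (0.0656, -0.1362, -1.0333)
step 2: ξ=(vx,vy,ωz)=(0.3500, -0.0750, 1.2500), dt=1.5 → body Δ=(0.3451, 0.3066, 1.8750) → world pose (0.5056, -0.2757, 0.8417)
step 3: ξ=(vx,vy,ωz)=(-0.3250, -0.3750, 0.6667), dt=0.8 → body Δ=(-0.1697, -0.3537, 0.5333) → world pose (0.6563, -0.6379, 1.3750)
step 4: ξ=(vx,vy,ωz)=(-0.0375, 0.5125, -0.4583), dt=2.0 → body Δ=(0.3729, 0.9194, -0.9167) → world pose (-0.1730, -0.0933, 0.4583)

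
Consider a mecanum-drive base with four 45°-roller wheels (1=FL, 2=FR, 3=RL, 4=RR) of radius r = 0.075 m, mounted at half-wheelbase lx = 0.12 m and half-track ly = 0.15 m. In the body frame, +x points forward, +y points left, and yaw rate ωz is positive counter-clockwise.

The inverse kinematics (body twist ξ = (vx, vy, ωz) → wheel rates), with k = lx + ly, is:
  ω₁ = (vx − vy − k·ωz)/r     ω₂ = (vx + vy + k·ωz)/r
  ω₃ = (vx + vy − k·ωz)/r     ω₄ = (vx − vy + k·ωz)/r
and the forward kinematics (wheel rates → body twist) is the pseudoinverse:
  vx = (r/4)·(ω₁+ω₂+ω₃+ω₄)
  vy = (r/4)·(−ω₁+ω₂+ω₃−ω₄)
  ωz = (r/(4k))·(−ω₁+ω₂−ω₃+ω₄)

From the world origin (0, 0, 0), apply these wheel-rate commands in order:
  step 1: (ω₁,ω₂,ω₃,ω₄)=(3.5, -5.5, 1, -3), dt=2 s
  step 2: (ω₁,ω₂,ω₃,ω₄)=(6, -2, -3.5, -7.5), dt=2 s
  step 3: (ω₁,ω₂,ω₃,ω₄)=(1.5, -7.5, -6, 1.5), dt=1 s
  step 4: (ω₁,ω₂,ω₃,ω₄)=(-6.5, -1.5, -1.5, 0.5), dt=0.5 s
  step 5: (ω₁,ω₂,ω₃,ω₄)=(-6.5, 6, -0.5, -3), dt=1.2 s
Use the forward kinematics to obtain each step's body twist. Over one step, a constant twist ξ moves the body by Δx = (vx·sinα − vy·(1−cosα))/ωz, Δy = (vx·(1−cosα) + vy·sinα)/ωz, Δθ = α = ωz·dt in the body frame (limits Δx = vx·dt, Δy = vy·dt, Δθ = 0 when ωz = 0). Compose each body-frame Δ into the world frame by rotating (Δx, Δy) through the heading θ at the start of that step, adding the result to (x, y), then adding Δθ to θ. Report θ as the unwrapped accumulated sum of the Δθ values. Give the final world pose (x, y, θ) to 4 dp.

(0.4591, 0.0912, -2.5000)

step 1: ξ=(vx,vy,ωz)=(-0.0750, -0.0938, -0.9028), dt=2.0 → body Δ=(-0.2088, 0.0014, -1.8056) → world pose (-0.2088, 0.0014, -1.8056)
step 2: ξ=(vx,vy,ωz)=(-0.1313, -0.0750, -0.8333), dt=2.0 → body Δ=(-0.2554, 0.0830, -1.6667) → world pose (-0.0687, 0.2305, -3.4722)
step 3: ξ=(vx,vy,ωz)=(-0.1969, -0.3094, -0.1042), dt=1.0 → body Δ=(-0.2126, -0.2986, -0.1042) → world pose (0.2293, 0.4439, -3.5764)
step 4: ξ=(vx,vy,ωz)=(-0.1687, 0.0563, 0.4861), dt=0.5 → body Δ=(-0.0869, 0.0176, 0.2431) → world pose (0.3008, 0.3912, -3.3333)
step 5: ξ=(vx,vy,ωz)=(-0.0750, 0.2812, 0.6944), dt=1.2 → body Δ=(-0.2126, 0.2644, 0.8333) → world pose (0.4591, 0.0912, -2.5000)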